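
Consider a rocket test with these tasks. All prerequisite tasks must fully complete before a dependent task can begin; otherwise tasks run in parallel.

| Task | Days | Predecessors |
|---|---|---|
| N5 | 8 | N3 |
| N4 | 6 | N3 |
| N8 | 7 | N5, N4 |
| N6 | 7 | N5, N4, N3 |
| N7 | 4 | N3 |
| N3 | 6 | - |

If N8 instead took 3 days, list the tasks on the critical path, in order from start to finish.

N3, N5, N6

As given, the longest chain is N3→N5→N8 = 6+8+7 = 21, so the finish is 21 days.
N8 is on the critical path; changing it to 3 makes that path 17 days.
The binding chain switches to N3→N5→N6 = 6+8+7 = 21; finish 21 days.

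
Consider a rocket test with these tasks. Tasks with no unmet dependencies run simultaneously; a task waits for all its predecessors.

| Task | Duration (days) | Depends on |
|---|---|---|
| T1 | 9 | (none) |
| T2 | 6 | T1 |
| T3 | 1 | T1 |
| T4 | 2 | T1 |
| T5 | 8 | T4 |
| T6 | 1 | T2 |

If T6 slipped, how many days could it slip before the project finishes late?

3

T1→T4→T5 = 9+2+8 = 19 sets the makespan at 19 days.
Longest path through T6: 16 days (earliest finish 16, latest finish 19).
Float = 19 − 16 = 3.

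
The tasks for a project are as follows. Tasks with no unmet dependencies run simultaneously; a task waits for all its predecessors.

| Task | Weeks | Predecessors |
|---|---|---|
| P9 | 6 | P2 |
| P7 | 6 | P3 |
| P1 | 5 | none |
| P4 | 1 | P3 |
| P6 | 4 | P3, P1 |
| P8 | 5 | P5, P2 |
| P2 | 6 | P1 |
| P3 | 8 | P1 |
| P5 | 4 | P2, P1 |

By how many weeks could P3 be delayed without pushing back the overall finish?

P1→P2→P5→P8 = 5+6+4+5 = 20 sets the makespan at 20 weeks.
Longest path through P3: 19 weeks (earliest finish 13, latest finish 14).
Float = 20 − 19 = 1.

1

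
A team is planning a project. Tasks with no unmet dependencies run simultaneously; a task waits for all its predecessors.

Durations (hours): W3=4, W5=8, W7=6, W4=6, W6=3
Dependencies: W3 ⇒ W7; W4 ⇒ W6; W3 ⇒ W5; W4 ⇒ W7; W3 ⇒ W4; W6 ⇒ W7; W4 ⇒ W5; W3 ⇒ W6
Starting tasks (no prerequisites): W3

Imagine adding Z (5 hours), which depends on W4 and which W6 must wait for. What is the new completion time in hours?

Originally the job takes 19 hours.
With Z inserted, W6 now waits for max(W4, W3, Z).
New critical path: W3→W4→Z→W6→W7 = 4+6+5+3+6 = 24 ⇒ 24 hours.

24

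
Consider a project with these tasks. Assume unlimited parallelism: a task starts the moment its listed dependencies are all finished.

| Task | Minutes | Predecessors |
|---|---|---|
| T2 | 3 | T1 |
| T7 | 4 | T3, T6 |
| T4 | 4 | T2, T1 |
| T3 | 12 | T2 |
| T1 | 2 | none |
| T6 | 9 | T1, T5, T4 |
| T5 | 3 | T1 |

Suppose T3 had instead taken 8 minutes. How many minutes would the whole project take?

Critical path before the change: T1→T2→T4→T6→T7 = 2+3+4+9+4 = 22 giving 22 minutes.
The longest path through T3 is only 21 minutes, so T3 has float 1.
No other chain overtakes it, so the finish is 22 minutes.

22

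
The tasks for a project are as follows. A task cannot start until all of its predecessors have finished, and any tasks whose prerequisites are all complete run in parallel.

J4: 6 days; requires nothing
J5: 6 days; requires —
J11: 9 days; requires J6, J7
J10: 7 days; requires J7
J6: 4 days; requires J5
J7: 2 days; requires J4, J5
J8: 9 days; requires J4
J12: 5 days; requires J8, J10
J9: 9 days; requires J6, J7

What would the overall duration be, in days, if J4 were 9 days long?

23

Critical path before the change: J4→J7→J10→J12 = 6+2+7+5 = 20 giving 20 days.
J4 is on the critical path; changing it to 9 makes that path 23 days.
The critical path is still J4→J7→J10→J12; finish is now 23 days.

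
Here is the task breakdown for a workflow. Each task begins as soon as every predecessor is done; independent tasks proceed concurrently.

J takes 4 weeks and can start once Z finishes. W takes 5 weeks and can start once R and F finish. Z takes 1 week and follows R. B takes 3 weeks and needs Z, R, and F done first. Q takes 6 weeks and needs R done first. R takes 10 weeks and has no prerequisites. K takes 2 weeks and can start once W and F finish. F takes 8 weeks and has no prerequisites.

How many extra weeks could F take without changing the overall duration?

Critical path: R→W→K = 10+5+2 = 17, so the finish is 17 weeks.
F finishes as early as 8 and must finish by 10.
Slack of F = 2 − 0 = 2 weeks.

2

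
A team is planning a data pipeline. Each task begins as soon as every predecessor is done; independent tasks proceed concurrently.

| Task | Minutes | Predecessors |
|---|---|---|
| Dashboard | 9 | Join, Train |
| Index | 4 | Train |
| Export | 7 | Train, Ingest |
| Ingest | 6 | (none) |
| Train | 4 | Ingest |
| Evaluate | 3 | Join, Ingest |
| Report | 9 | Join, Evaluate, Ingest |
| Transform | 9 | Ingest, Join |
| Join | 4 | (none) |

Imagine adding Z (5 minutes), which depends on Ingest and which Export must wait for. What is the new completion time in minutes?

Originally the plan takes 19 minutes.
With Z inserted, Export now waits for max(Train, Ingest, Z).
New critical path: Ingest→Train→Dashboard = 6+4+9 = 19 ⇒ 19 minutes.

19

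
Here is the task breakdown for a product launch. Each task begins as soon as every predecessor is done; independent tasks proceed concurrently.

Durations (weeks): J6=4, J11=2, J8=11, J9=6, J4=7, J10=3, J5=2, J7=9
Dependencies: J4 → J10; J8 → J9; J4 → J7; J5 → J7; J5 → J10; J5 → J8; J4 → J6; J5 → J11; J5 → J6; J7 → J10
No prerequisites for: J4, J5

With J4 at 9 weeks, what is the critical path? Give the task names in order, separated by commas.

As given, the longest chain is J4→J7→J10 = 7+9+3 = 19, so the finish is 19 weeks.
Since J4 is critical, the +2 change carries straight to that chain (now 21 weeks).
No other chain overtakes it, so the finish is 21 weeks.

J4, J7, J10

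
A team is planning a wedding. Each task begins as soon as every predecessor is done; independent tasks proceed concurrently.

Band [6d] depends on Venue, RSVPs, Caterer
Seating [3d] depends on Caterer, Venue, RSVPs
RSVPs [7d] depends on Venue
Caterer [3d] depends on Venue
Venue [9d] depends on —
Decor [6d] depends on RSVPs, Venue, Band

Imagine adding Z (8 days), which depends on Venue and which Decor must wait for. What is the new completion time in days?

28

Originally the wedding takes 28 days.
With Z inserted, Decor now waits for max(RSVPs, Venue, Band, Z).
New critical path: Venue→RSVPs→Band→Decor = 9+7+6+6 = 28 ⇒ 28 days.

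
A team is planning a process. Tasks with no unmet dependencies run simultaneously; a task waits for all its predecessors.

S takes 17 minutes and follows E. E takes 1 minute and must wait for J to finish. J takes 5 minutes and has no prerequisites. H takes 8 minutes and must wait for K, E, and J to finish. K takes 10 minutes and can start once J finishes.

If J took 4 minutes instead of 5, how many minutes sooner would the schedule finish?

The binding path is J→E→S = 5+1+17 = 23; finish at 23 minutes.
J lies on that path, so at 4 minutes the path becomes 22 minutes.
That remains the longest chain; total 22 minutes.
Change in finish: 22 − 23 = -1 minutes.

1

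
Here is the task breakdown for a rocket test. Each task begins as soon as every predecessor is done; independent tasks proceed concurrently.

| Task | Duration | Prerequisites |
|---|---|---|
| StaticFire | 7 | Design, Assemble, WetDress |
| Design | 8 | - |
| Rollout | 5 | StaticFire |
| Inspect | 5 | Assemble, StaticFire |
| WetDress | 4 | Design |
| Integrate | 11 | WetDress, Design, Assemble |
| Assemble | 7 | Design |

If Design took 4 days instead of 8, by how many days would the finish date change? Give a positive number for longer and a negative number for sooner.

-4

Critical path before the change: Design→Assemble→StaticFire→Inspect = 8+7+7+5 = 27 giving 27 days.
Since Design is critical, the -4 change carries straight to that chain (now 23 days).
The critical path is still Design→Assemble→StaticFire→Inspect; finish is now 23 days.
Change in finish: 23 − 27 = -4 days.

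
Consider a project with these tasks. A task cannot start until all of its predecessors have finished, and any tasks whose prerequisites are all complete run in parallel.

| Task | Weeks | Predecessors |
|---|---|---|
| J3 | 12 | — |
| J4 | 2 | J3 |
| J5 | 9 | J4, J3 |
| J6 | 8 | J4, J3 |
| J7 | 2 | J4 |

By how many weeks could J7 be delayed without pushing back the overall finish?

7

The longest chain is J3→J4→J5 = 12+2+9 = 23; overall finish 23 weeks.
J7 finishes as early as 16 and must finish by 23.
Float = 23 − 16 = 7.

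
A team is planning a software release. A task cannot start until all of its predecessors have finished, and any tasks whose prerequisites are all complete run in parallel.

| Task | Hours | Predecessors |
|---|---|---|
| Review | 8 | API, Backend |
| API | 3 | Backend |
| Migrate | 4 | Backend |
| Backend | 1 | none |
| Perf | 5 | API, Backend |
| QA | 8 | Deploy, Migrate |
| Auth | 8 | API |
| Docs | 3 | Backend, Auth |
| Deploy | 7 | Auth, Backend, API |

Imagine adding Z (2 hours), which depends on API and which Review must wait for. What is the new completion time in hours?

Originally the job takes 27 hours.
With Z inserted, Review now waits for max(API, Backend, Z).
New critical path: Backend→API→Auth→Deploy→QA = 1+3+8+7+8 = 27 ⇒ 27 hours.

27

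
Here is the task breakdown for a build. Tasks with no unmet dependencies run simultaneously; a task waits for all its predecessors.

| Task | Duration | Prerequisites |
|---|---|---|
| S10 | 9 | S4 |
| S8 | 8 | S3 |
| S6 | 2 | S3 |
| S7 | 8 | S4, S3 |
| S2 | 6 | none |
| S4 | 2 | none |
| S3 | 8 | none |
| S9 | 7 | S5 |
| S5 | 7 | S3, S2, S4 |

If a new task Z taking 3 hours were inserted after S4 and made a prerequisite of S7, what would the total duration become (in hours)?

22

Originally the plan takes 22 hours.
With Z inserted, S7 now waits for max(S4, S3, Z).
New critical path: S3→S5→S9 = 8+7+7 = 22 ⇒ 22 hours.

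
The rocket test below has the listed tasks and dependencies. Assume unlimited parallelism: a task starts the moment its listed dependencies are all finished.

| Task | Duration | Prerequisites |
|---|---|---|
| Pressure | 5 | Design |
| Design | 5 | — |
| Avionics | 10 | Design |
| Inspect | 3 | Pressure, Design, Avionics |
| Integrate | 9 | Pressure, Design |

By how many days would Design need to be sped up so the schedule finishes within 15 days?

Current finish: 19 days; target: 15.
Design is on every critical path, so each day cut from Design cuts the finish by one (this holds down to a finish of 15).
Need 19 − 15 = 4 days off Design → Design becomes 1 day, finish becomes 15.

4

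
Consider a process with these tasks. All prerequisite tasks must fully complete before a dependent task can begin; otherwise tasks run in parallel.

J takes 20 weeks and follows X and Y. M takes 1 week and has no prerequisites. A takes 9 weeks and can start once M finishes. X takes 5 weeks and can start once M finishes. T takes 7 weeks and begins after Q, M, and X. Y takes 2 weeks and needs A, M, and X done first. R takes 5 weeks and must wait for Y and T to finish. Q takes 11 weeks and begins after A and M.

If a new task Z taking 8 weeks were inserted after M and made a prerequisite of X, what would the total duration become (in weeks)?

36

Originally the job takes 33 weeks.
With Z inserted, X now waits for max(M, Z).
New critical path: M→Z→X→Y→J = 1+8+5+2+20 = 36 ⇒ 36 weeks.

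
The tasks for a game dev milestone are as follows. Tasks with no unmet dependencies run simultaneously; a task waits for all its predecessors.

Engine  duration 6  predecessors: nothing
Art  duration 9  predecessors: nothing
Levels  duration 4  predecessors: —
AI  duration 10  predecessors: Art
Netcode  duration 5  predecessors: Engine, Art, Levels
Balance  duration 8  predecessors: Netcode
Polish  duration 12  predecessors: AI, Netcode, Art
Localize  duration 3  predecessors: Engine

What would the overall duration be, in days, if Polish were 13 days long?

32

The binding path is Art→AI→Polish = 9+10+12 = 31; finish at 31 days.
Since Polish is critical, the +1 change carries straight to that chain (now 32 days).
No other chain overtakes it, so the finish is 32 days.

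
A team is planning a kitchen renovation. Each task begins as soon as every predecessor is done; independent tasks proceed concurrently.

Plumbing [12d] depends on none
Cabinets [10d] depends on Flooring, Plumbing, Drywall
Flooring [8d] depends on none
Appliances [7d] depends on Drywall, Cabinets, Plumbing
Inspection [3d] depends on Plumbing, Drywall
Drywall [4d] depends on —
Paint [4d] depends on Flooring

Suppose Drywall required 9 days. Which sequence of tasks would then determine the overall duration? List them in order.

Plumbing, Cabinets, Appliances

Baseline: Plumbing→Cabinets→Appliances = 12+10+7 = 29 → 29 days.
Drywall is off the critical path — its longest chain is 21 days, giving 8 of slack.
No other chain overtakes it, so the finish is 29 days.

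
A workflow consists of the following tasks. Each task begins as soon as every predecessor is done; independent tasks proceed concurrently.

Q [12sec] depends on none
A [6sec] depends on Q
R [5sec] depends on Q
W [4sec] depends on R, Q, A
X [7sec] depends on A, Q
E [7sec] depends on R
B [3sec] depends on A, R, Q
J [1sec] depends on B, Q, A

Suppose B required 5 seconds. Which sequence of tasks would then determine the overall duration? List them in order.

Q, A, X

As given, the longest chain is Q→A→X = 12+6+7 = 25, so the finish is 25 seconds.
The longest path through B is only 22 seconds, so B has float 3.
The critical path is still Q→A→X; finish is now 25 seconds.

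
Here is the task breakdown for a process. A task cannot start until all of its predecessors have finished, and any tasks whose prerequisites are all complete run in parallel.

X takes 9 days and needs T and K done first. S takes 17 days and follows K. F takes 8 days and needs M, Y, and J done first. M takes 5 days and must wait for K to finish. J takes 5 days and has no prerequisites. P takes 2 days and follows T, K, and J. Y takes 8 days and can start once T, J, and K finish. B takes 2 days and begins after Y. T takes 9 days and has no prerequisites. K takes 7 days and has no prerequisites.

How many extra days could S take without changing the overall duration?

T→Y→F = 9+8+8 = 25 sets the makespan at 25 days.
S finishes as early as 24 and must finish by 25.
Slack of S = 8 − 7 = 1 day.

1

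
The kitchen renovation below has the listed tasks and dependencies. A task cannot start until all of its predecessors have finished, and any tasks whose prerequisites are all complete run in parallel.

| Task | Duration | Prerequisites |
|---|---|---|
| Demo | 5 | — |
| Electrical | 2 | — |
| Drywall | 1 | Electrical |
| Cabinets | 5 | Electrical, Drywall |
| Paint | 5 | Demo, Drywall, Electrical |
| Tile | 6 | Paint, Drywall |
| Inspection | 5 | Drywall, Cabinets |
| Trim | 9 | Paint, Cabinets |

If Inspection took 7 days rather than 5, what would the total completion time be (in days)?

Critical path before the change: Demo→Paint→Trim = 5+5+9 = 19 giving 19 days.
Inspection has 6 days of float (longest path through it is 13).
That remains the longest chain; total 19 days.

19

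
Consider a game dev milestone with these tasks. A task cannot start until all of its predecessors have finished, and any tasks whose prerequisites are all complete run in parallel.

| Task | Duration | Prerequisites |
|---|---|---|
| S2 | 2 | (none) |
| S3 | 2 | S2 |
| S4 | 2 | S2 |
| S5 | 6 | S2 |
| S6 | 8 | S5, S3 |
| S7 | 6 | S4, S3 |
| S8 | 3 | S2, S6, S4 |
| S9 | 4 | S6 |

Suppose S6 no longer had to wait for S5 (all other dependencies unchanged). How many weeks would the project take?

Before: longest chain S2→S5→S6→S9 = 2+6+8+4 = 20, finish 20.
Without S5→S6, S6's earliest start moves from 8 to 4.
After: S2→S3→S6→S9 = 2+2+8+4 = 16 → 16 weeks.

16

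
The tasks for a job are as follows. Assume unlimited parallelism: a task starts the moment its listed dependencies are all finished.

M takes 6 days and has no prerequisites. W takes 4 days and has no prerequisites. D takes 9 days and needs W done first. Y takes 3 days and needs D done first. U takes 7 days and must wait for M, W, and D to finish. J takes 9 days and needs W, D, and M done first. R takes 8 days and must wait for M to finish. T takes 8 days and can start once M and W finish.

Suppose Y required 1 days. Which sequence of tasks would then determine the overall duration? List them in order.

W, D, J

The binding path is W→D→J = 4+9+9 = 22; finish at 22 days.
Y has 6 days of float (longest path through it is 16).
No other chain overtakes it, so the finish is 22 days.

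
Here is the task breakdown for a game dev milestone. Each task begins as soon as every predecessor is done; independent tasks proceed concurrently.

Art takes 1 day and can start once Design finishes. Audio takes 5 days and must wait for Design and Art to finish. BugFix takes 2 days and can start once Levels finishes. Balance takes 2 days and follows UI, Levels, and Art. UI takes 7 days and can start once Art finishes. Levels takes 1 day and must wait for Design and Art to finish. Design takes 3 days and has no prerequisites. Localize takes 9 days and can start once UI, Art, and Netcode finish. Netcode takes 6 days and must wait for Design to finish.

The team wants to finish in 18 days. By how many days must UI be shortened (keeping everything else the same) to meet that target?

Current finish: 20 days; target: 18.
UI is on every critical path, so each day cut from UI cuts the finish by one (this holds down to a finish of 18).
Need 20 − 18 = 2 days off UI → UI becomes 5 days, finish becomes 18.

2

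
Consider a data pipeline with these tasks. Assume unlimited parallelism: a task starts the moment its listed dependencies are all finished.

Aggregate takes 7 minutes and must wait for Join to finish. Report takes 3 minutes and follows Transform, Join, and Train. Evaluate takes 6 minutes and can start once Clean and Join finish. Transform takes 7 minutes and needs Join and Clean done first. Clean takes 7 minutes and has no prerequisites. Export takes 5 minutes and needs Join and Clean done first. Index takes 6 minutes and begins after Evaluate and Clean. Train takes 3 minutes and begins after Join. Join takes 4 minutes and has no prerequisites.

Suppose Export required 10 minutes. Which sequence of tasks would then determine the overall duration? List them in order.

Clean, Evaluate, Index

As given, the longest chain is Clean→Evaluate→Index = 7+6+6 = 19, so the finish is 19 minutes.
Export is off the critical path — its longest chain is 12 minutes, giving 7 of slack.
That remains the longest chain; total 19 minutes.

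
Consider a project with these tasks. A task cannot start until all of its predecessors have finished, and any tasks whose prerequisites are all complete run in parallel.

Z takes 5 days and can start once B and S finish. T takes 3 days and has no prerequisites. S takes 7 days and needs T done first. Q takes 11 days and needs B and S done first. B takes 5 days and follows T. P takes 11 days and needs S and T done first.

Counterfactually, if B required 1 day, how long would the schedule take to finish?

Baseline: T→S→P = 3+7+11 = 21 → 21 days.
B is off the critical path — its longest chain is 19 days, giving 2 of slack.
That remains the longest chain; total 21 days.

21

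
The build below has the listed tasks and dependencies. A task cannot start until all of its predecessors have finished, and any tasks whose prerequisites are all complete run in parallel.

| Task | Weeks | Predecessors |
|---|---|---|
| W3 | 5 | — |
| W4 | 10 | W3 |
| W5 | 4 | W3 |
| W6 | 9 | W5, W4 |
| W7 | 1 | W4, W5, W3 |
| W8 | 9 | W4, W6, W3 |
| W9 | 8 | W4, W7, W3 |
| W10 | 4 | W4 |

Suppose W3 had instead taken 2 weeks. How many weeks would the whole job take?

Critical path before the change: W3→W4→W6→W8 = 5+10+9+9 = 33 giving 33 weeks.
W3 lies on that path, so at 2 weeks the path becomes 30 weeks.
No other chain overtakes it, so the finish is 30 weeks.

30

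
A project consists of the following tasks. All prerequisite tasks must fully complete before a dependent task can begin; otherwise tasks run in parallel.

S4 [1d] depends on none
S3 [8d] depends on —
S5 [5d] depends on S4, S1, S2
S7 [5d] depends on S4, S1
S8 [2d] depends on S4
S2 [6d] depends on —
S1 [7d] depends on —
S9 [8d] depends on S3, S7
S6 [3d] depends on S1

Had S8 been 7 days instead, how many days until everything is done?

20

Baseline: S1→S7→S9 = 7+5+8 = 20 → 20 days.
S8 has 17 days of float (longest path through it is 3).
That remains the longest chain; total 20 days.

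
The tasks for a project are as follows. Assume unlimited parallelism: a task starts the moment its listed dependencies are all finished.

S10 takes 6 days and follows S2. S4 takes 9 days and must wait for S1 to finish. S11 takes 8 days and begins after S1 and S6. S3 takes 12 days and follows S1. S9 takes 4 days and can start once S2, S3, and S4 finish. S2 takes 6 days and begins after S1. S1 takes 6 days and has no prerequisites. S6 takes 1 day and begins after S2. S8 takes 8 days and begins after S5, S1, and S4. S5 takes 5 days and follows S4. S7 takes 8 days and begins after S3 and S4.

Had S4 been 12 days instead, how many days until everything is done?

Critical path before the change: S1→S4→S5→S8 = 6+9+5+8 = 28 giving 28 days.
S4 lies on that path, so at 12 days the path becomes 31 days.
No other chain overtakes it, so the finish is 31 days.

31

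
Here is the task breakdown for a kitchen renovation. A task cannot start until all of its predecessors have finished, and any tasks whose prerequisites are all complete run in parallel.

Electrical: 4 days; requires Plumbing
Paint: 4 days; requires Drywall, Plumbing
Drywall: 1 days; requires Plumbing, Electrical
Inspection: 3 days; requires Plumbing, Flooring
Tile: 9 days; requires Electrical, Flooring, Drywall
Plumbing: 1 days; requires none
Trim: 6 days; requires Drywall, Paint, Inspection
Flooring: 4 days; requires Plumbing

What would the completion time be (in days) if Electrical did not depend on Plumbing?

Original critical path: Plumbing→Electrical→Drywall→Paint→Trim = 1+4+1+4+6 = 16 ⇒ 16 days.
Without Plumbing→Electrical, Electrical's earliest start moves from 1 to 0.
The longest chain is now Electrical→Drywall→Paint→Trim = 4+1+4+6 = 15, so the plan takes 15 days.

15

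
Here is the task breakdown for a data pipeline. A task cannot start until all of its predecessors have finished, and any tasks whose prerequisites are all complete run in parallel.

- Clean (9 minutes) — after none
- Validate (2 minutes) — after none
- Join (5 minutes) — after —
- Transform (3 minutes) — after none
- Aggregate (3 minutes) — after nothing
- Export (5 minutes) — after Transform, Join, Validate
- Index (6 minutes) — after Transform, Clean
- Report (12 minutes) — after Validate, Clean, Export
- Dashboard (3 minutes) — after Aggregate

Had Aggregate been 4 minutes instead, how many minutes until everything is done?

As given, the longest chain is Join→Export→Report = 5+5+12 = 22, so the finish is 22 minutes.
Aggregate is off the critical path — its longest chain is 6 minutes, giving 16 of slack.
No other chain overtakes it, so the finish is 22 minutes.

22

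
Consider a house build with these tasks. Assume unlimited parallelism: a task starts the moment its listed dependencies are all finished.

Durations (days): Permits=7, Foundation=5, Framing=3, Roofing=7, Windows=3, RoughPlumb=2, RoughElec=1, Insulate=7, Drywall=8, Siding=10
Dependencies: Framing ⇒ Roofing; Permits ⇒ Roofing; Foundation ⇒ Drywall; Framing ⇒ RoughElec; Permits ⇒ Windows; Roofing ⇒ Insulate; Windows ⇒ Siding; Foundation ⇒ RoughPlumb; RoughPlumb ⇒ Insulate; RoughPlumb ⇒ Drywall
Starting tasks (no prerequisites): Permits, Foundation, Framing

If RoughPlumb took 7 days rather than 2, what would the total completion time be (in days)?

The binding path is Permits→Roofing→Insulate = 7+7+7 = 21; finish at 21 days.
RoughPlumb has 6 days of float (longest path through it is 15).
No other chain overtakes it, so the finish is 21 days.

21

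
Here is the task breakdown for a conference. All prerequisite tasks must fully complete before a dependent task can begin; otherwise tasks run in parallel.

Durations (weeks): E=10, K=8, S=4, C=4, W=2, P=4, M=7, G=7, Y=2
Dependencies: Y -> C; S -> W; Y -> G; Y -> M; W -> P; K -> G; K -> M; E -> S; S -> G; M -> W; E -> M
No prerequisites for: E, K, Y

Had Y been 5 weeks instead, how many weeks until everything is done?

Actual critical path: E→M→W→P = 10+7+2+4 = 23 ⇒ 23 weeks.
Y is off the critical path — its longest chain is 15 weeks, giving 8 of slack.
The critical path is still E→M→W→P; finish is now 23 weeks.

23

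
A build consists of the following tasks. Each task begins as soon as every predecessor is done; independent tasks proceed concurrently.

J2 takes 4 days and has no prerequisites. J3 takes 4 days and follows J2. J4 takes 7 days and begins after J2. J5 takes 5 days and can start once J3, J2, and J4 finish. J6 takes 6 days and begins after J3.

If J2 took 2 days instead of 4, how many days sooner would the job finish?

The binding path is J2→J4→J5 = 4+7+5 = 16; finish at 16 days.
J2 lies on that path, so at 2 days the path becomes 14 days.
No other chain overtakes it, so the finish is 14 days.
Change in finish: 14 − 16 = -2 days.

2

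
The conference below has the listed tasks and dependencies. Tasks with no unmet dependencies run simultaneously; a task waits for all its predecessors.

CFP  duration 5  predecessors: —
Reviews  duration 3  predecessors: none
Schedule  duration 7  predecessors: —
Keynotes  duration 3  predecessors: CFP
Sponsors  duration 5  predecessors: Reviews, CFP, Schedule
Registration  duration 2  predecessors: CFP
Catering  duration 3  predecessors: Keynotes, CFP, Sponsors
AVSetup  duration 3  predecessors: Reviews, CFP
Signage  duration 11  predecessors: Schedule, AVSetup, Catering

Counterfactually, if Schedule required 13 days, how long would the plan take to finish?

The binding path is Schedule→Sponsors→Catering→Signage = 7+5+3+11 = 26; finish at 26 days.
Schedule is on the critical path; changing it to 13 makes that path 32 days.
That remains the longest chain; total 32 days.

32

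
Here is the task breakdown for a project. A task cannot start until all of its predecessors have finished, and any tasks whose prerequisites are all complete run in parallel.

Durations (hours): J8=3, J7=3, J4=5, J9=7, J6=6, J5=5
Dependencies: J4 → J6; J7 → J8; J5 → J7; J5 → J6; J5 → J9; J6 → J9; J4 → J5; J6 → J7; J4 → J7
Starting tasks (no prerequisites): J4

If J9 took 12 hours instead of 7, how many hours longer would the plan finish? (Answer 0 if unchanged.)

5

Actual critical path: J4→J5→J6→J9 = 5+5+6+7 = 23 ⇒ 23 hours.
Since J9 is critical, the +5 change carries straight to that chain (now 28 hours).
The critical path is still J4→J5→J6→J9; finish is now 28 hours.
Change in finish: 28 − 23 = +5 hours.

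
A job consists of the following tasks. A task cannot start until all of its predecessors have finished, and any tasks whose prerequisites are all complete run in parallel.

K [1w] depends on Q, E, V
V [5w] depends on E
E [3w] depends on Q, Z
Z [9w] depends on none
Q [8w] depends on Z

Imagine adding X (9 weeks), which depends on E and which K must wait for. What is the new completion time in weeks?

Originally the schedule takes 26 weeks.
With X inserted, K now waits for max(Q, E, V, X).
New critical path: Z→Q→E→X→K = 9+8+3+9+1 = 30 ⇒ 30 weeks.

30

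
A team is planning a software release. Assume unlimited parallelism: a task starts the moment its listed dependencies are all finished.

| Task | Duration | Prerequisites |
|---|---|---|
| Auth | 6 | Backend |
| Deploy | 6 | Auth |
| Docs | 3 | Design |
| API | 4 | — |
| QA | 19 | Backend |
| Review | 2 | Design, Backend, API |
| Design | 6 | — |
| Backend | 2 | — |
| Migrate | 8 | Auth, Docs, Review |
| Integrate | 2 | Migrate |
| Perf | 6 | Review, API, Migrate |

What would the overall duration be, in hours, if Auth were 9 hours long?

25

As given, the longest chain is Design→Docs→Migrate→Perf = 6+3+8+6 = 23, so the finish is 23 hours.
Auth is off the critical path — its longest chain is 22 hours, giving 1 of slack.
The binding chain switches to Backend→Auth→Migrate→Perf = 2+9+8+6 = 25; finish 25 hours.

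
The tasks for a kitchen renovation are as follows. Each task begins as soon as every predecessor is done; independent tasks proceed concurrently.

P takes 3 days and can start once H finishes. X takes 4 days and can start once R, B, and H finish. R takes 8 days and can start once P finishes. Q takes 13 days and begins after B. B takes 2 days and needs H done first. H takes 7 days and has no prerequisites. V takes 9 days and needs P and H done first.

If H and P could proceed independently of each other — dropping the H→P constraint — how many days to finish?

Original critical path: H→P→R→X = 7+3+8+4 = 22 ⇒ 22 days.
Without H→P, P's earliest start moves from 7 to 0.
The longest chain is now H→B→Q = 7+2+13 = 22, so the kitchen renovation takes 22 days.

22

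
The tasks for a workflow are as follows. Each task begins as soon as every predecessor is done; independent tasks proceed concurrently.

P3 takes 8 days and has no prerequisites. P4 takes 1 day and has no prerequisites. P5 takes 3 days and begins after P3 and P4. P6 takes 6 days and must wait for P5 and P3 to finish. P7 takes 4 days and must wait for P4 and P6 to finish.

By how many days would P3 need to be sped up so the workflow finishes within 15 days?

6

Current finish: 21 days; target: 15.
P3 is on every critical path, so each day cut from P3 cuts the finish by one (this holds down to a finish of 14).
Need 21 − 15 = 6 days off P3 → P3 becomes 2 days, finish becomes 15.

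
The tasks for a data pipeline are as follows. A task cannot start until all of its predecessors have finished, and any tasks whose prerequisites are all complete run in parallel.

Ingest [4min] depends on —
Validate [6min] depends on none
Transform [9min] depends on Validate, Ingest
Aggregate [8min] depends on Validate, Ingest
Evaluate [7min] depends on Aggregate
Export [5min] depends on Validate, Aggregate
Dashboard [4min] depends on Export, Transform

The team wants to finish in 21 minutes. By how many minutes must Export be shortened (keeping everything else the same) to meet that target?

2

Current finish: 23 minutes; target: 21.
Export is on every critical path, so each minute cut from Export cuts the finish by one (this holds down to a finish of 21).
Need 23 − 21 = 2 minutes off Export → Export becomes 3 minutes, finish becomes 21.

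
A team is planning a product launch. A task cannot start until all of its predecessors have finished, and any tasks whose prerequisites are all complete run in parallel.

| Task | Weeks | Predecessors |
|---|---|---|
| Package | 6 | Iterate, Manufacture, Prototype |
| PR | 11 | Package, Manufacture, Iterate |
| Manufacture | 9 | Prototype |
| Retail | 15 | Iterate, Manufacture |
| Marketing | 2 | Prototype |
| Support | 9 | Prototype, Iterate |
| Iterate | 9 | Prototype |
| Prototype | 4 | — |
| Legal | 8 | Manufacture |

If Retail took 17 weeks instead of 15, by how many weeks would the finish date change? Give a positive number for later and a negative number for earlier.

Actual critical path: Prototype→Iterate→Package→PR = 4+9+6+11 = 30 ⇒ 30 weeks.
Retail has 2 weeks of float (longest path through it is 28).
No other chain overtakes it, so the finish is 30 weeks.
Change in finish: 30 − 30 = +0 weeks.

0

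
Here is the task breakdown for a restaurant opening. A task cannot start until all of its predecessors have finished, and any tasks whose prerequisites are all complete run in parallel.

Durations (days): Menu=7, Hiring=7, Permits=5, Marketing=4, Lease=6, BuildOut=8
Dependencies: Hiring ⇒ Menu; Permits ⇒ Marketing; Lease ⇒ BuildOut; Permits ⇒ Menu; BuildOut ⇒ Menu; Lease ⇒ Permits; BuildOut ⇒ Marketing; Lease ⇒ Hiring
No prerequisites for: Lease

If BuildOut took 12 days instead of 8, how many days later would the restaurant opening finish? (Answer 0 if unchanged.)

As given, the longest chain is Lease→BuildOut→Menu = 6+8+7 = 21, so the finish is 21 days.
BuildOut is on the critical path; changing it to 12 makes that path 25 days.
The critical path is still Lease→BuildOut→Menu; finish is now 25 days.
Change in finish: 25 − 21 = +4 days.

4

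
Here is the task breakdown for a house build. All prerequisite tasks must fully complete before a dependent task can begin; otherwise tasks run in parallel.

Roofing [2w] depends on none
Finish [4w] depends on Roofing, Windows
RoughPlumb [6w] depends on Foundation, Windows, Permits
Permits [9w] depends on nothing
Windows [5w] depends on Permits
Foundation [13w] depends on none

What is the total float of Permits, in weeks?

The longest chain is Permits→Windows→RoughPlumb = 9+5+6 = 20; overall finish 20 weeks.
Permits finishes as early as 9 and must finish by 9.
Float = 20 − 20 = 0.

0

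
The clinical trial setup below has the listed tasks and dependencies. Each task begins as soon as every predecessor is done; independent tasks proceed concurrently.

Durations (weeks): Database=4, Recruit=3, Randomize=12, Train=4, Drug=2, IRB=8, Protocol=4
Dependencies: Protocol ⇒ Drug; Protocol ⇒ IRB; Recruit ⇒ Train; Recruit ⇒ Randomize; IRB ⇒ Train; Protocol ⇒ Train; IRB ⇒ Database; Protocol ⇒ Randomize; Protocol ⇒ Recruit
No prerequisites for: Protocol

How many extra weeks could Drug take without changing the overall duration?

The longest chain is Protocol→Recruit→Randomize = 4+3+12 = 19; overall finish 19 weeks.
Drug finishes as early as 6 and must finish by 19.
Float = 19 − 6 = 13.

13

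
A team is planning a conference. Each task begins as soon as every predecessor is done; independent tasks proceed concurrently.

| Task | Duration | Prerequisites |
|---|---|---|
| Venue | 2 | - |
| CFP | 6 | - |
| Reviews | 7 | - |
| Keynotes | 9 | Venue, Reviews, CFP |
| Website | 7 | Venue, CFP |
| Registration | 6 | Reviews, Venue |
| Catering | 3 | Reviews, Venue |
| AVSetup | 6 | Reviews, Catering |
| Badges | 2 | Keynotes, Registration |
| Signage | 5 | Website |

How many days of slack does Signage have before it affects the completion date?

The longest chain is CFP→Website→Signage = 6+7+5 = 18; overall finish 18 days.
Longest path through Signage: 18 days (earliest finish 18, latest finish 18).
Float = 18 − 18 = 0.

0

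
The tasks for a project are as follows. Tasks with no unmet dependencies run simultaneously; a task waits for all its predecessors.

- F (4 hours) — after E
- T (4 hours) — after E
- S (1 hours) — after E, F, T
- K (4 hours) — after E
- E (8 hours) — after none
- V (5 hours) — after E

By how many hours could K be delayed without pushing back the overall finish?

The longest chain is E→F→S = 8+4+1 = 13; overall finish 13 hours.
Longest path through K: 12 hours (earliest finish 12, latest finish 13).
Slack of K = 9 − 8 = 1 hour.

1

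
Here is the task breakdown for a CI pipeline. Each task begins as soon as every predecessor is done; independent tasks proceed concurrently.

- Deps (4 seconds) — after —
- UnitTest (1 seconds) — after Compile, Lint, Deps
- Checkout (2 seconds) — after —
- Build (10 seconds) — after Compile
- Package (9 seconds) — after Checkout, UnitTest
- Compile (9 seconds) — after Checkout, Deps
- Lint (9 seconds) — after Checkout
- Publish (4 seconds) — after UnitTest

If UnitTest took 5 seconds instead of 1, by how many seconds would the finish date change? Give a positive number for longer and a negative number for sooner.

Baseline: Deps→Compile→UnitTest→Package = 4+9+1+9 = 23 → 23 seconds.
Since UnitTest is critical, the +4 change carries straight to that chain (now 27 seconds).
The critical path is still Deps→Compile→UnitTest→Package; finish is now 27 seconds.
Change in finish: 27 − 23 = +4 seconds.

4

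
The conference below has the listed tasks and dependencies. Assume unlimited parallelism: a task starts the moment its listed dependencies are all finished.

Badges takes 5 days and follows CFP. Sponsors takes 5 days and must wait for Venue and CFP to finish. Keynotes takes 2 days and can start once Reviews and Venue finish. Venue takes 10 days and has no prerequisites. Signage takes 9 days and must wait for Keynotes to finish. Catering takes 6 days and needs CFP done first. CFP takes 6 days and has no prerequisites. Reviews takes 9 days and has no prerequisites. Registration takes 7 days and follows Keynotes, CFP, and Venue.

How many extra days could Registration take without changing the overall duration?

Critical path: Venue→Keynotes→Signage = 10+2+9 = 21, so the finish is 21 days.
Registration finishes as early as 19 and must finish by 21.
So Registration can slip 21 − 19 = 2 days.

2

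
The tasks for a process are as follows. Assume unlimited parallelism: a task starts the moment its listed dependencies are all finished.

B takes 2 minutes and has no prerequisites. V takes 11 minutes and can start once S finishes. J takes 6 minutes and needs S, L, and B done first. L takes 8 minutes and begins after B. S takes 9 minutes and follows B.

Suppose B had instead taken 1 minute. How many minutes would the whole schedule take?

As given, the longest chain is B→S→V = 2+9+11 = 22, so the finish is 22 minutes.
Since B is critical, the -1 change carries straight to that chain (now 21 minutes).
That remains the longest chain; total 21 minutes.

21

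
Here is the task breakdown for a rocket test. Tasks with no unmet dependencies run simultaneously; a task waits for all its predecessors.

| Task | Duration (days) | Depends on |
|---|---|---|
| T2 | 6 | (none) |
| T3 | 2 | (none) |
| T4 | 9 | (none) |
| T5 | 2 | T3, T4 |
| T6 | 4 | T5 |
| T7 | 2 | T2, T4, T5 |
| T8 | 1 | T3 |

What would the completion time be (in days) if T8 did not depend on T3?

Original critical path: T4→T5→T6 = 9+2+4 = 15 ⇒ 15 days.
Without T3→T8, T8's earliest start moves from 2 to 0.
The longest chain is now T4→T5→T6 = 9+2+4 = 15, so the schedule takes 15 days.

15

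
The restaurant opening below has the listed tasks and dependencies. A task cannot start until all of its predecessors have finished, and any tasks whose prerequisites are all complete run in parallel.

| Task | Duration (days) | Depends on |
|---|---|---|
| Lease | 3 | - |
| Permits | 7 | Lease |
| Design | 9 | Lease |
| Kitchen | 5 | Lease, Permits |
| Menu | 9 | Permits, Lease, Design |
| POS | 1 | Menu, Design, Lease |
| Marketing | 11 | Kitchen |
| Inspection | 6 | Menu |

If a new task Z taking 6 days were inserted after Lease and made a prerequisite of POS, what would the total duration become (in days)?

27

Originally the plan takes 27 days.
With Z inserted, POS now waits for max(Menu, Design, Lease, Z).
New critical path: Lease→Design→Menu→Inspection = 3+9+9+6 = 27 ⇒ 27 days.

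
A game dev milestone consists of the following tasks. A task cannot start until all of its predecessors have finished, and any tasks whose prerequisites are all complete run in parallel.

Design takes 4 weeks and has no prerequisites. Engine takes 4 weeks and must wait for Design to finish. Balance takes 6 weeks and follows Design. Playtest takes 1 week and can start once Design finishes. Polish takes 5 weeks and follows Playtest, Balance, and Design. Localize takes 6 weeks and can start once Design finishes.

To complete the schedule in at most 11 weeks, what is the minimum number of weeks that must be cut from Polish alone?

4

Current finish: 15 weeks; target: 11.
Polish is on every critical path, so each week cut from Polish cuts the finish by one (this holds down to a finish of 11).
Need 15 − 11 = 4 weeks off Polish → Polish becomes 1 week, finish becomes 11.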